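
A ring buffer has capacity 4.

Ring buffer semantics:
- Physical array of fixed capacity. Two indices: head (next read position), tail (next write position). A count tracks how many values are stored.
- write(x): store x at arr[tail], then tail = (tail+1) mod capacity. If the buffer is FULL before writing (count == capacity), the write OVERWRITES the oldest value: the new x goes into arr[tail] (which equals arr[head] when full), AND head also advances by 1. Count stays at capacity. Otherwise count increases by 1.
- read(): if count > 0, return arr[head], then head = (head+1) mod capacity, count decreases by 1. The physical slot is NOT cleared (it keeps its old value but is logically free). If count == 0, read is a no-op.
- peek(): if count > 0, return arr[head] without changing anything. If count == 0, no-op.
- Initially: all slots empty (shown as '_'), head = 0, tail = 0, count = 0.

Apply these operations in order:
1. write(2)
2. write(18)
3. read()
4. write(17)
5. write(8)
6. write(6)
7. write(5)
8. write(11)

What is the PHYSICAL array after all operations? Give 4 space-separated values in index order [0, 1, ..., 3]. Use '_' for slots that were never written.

Answer: 6 5 11 8

Derivation:
After op 1 (write(2)): arr=[2 _ _ _] head=0 tail=1 count=1
After op 2 (write(18)): arr=[2 18 _ _] head=0 tail=2 count=2
After op 3 (read()): arr=[2 18 _ _] head=1 tail=2 count=1
After op 4 (write(17)): arr=[2 18 17 _] head=1 tail=3 count=2
After op 5 (write(8)): arr=[2 18 17 8] head=1 tail=0 count=3
After op 6 (write(6)): arr=[6 18 17 8] head=1 tail=1 count=4
After op 7 (write(5)): arr=[6 5 17 8] head=2 tail=2 count=4
After op 8 (write(11)): arr=[6 5 11 8] head=3 tail=3 count=4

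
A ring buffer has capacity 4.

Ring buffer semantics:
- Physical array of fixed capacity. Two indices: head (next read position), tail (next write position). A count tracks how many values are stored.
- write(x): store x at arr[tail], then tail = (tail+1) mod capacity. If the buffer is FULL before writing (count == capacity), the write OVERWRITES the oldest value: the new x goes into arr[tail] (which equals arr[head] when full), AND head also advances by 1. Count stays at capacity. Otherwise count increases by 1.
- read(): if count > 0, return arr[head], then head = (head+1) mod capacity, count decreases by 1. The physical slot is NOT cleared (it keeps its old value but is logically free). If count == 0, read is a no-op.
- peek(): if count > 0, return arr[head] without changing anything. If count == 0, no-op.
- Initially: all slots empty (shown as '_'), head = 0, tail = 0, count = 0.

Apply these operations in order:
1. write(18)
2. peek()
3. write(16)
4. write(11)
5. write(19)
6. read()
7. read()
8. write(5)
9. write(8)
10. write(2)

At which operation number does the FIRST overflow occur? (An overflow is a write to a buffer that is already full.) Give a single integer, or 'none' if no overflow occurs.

Answer: 10

Derivation:
After op 1 (write(18)): arr=[18 _ _ _] head=0 tail=1 count=1
After op 2 (peek()): arr=[18 _ _ _] head=0 tail=1 count=1
After op 3 (write(16)): arr=[18 16 _ _] head=0 tail=2 count=2
After op 4 (write(11)): arr=[18 16 11 _] head=0 tail=3 count=3
After op 5 (write(19)): arr=[18 16 11 19] head=0 tail=0 count=4
After op 6 (read()): arr=[18 16 11 19] head=1 tail=0 count=3
After op 7 (read()): arr=[18 16 11 19] head=2 tail=0 count=2
After op 8 (write(5)): arr=[5 16 11 19] head=2 tail=1 count=3
After op 9 (write(8)): arr=[5 8 11 19] head=2 tail=2 count=4
After op 10 (write(2)): arr=[5 8 2 19] head=3 tail=3 count=4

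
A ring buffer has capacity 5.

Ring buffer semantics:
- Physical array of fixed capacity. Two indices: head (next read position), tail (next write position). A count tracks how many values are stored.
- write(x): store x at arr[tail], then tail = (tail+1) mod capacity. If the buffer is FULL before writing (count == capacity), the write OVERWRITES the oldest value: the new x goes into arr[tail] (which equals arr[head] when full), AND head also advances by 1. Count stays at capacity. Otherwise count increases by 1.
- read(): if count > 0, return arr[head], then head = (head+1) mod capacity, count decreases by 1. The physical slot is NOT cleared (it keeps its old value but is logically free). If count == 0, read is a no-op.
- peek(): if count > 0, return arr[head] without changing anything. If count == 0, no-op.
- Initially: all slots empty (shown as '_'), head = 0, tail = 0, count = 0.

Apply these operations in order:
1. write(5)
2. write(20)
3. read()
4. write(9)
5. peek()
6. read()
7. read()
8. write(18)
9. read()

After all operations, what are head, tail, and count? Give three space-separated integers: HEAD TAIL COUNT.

Answer: 4 4 0

Derivation:
After op 1 (write(5)): arr=[5 _ _ _ _] head=0 tail=1 count=1
After op 2 (write(20)): arr=[5 20 _ _ _] head=0 tail=2 count=2
After op 3 (read()): arr=[5 20 _ _ _] head=1 tail=2 count=1
After op 4 (write(9)): arr=[5 20 9 _ _] head=1 tail=3 count=2
After op 5 (peek()): arr=[5 20 9 _ _] head=1 tail=3 count=2
After op 6 (read()): arr=[5 20 9 _ _] head=2 tail=3 count=1
After op 7 (read()): arr=[5 20 9 _ _] head=3 tail=3 count=0
After op 8 (write(18)): arr=[5 20 9 18 _] head=3 tail=4 count=1
After op 9 (read()): arr=[5 20 9 18 _] head=4 tail=4 count=0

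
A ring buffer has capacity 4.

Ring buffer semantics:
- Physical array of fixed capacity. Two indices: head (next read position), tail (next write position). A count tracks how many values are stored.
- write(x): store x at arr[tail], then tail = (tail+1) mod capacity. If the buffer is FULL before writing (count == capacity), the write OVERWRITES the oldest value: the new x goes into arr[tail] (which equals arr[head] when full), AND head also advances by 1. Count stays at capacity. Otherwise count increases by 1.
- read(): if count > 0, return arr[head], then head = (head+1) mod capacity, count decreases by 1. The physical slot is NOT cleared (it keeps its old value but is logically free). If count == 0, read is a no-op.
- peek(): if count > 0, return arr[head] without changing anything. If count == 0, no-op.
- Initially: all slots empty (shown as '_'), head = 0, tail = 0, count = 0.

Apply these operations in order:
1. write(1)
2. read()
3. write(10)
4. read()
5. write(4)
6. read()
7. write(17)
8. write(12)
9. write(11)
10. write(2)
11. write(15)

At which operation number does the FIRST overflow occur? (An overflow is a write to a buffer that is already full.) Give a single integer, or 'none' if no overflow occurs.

Answer: 11

Derivation:
After op 1 (write(1)): arr=[1 _ _ _] head=0 tail=1 count=1
After op 2 (read()): arr=[1 _ _ _] head=1 tail=1 count=0
After op 3 (write(10)): arr=[1 10 _ _] head=1 tail=2 count=1
After op 4 (read()): arr=[1 10 _ _] head=2 tail=2 count=0
After op 5 (write(4)): arr=[1 10 4 _] head=2 tail=3 count=1
After op 6 (read()): arr=[1 10 4 _] head=3 tail=3 count=0
After op 7 (write(17)): arr=[1 10 4 17] head=3 tail=0 count=1
After op 8 (write(12)): arr=[12 10 4 17] head=3 tail=1 count=2
After op 9 (write(11)): arr=[12 11 4 17] head=3 tail=2 count=3
After op 10 (write(2)): arr=[12 11 2 17] head=3 tail=3 count=4
After op 11 (write(15)): arr=[12 11 2 15] head=0 tail=0 count=4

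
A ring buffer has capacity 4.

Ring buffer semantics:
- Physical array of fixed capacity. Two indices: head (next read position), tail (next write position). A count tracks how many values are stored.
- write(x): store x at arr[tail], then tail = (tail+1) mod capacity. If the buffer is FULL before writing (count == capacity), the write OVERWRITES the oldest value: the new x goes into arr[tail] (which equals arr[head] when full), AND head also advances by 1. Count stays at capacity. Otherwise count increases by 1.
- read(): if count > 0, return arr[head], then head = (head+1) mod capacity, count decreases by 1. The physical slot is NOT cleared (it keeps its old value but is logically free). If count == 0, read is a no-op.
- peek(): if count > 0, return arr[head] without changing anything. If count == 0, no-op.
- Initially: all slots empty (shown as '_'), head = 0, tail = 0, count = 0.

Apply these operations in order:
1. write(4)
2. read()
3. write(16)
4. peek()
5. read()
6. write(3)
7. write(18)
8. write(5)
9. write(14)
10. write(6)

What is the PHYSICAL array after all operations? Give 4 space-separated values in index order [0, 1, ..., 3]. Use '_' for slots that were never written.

Answer: 5 14 6 18

Derivation:
After op 1 (write(4)): arr=[4 _ _ _] head=0 tail=1 count=1
After op 2 (read()): arr=[4 _ _ _] head=1 tail=1 count=0
After op 3 (write(16)): arr=[4 16 _ _] head=1 tail=2 count=1
After op 4 (peek()): arr=[4 16 _ _] head=1 tail=2 count=1
After op 5 (read()): arr=[4 16 _ _] head=2 tail=2 count=0
After op 6 (write(3)): arr=[4 16 3 _] head=2 tail=3 count=1
After op 7 (write(18)): arr=[4 16 3 18] head=2 tail=0 count=2
After op 8 (write(5)): arr=[5 16 3 18] head=2 tail=1 count=3
After op 9 (write(14)): arr=[5 14 3 18] head=2 tail=2 count=4
After op 10 (write(6)): arr=[5 14 6 18] head=3 tail=3 count=4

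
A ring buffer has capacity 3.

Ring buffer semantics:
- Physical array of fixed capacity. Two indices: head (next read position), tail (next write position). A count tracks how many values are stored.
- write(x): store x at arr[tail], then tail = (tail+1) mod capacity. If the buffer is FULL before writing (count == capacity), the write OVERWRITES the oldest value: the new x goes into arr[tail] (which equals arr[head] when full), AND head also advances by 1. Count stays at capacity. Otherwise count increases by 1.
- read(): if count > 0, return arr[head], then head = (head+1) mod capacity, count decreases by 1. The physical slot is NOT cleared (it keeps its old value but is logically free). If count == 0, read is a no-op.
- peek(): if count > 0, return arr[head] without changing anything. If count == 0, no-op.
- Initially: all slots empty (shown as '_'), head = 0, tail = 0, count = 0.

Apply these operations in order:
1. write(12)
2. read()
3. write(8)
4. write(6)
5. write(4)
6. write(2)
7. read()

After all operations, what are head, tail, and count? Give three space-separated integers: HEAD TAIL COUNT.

After op 1 (write(12)): arr=[12 _ _] head=0 tail=1 count=1
After op 2 (read()): arr=[12 _ _] head=1 tail=1 count=0
After op 3 (write(8)): arr=[12 8 _] head=1 tail=2 count=1
After op 4 (write(6)): arr=[12 8 6] head=1 tail=0 count=2
After op 5 (write(4)): arr=[4 8 6] head=1 tail=1 count=3
After op 6 (write(2)): arr=[4 2 6] head=2 tail=2 count=3
After op 7 (read()): arr=[4 2 6] head=0 tail=2 count=2

Answer: 0 2 2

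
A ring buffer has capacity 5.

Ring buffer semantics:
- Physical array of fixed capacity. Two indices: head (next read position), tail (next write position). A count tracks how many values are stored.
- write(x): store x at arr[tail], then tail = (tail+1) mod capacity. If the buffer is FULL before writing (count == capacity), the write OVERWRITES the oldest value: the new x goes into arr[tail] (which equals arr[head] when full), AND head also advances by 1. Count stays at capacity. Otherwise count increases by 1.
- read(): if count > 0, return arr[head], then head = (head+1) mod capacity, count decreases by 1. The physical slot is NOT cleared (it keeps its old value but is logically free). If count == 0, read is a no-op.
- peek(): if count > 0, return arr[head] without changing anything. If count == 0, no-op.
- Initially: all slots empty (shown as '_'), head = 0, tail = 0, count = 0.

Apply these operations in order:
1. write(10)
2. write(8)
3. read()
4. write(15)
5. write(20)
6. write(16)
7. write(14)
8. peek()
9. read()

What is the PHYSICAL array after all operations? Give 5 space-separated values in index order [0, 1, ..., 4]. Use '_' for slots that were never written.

After op 1 (write(10)): arr=[10 _ _ _ _] head=0 tail=1 count=1
After op 2 (write(8)): arr=[10 8 _ _ _] head=0 tail=2 count=2
After op 3 (read()): arr=[10 8 _ _ _] head=1 tail=2 count=1
After op 4 (write(15)): arr=[10 8 15 _ _] head=1 tail=3 count=2
After op 5 (write(20)): arr=[10 8 15 20 _] head=1 tail=4 count=3
After op 6 (write(16)): arr=[10 8 15 20 16] head=1 tail=0 count=4
After op 7 (write(14)): arr=[14 8 15 20 16] head=1 tail=1 count=5
After op 8 (peek()): arr=[14 8 15 20 16] head=1 tail=1 count=5
After op 9 (read()): arr=[14 8 15 20 16] head=2 tail=1 count=4

Answer: 14 8 15 20 16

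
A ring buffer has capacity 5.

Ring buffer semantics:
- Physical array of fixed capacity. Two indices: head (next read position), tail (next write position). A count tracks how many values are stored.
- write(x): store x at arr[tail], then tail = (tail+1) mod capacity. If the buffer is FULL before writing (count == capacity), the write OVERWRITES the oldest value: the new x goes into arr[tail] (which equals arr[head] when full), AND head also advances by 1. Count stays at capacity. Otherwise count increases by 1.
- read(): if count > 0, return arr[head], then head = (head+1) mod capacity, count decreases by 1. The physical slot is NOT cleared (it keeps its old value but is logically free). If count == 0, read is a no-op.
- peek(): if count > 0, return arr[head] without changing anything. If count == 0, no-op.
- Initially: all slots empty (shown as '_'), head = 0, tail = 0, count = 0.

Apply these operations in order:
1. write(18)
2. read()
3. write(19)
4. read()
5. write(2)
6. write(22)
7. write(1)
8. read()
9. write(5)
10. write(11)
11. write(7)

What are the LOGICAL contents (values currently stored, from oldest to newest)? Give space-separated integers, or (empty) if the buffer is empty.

Answer: 22 1 5 11 7

Derivation:
After op 1 (write(18)): arr=[18 _ _ _ _] head=0 tail=1 count=1
After op 2 (read()): arr=[18 _ _ _ _] head=1 tail=1 count=0
After op 3 (write(19)): arr=[18 19 _ _ _] head=1 tail=2 count=1
After op 4 (read()): arr=[18 19 _ _ _] head=2 tail=2 count=0
After op 5 (write(2)): arr=[18 19 2 _ _] head=2 tail=3 count=1
After op 6 (write(22)): arr=[18 19 2 22 _] head=2 tail=4 count=2
After op 7 (write(1)): arr=[18 19 2 22 1] head=2 tail=0 count=3
After op 8 (read()): arr=[18 19 2 22 1] head=3 tail=0 count=2
After op 9 (write(5)): arr=[5 19 2 22 1] head=3 tail=1 count=3
After op 10 (write(11)): arr=[5 11 2 22 1] head=3 tail=2 count=4
After op 11 (write(7)): arr=[5 11 7 22 1] head=3 tail=3 count=5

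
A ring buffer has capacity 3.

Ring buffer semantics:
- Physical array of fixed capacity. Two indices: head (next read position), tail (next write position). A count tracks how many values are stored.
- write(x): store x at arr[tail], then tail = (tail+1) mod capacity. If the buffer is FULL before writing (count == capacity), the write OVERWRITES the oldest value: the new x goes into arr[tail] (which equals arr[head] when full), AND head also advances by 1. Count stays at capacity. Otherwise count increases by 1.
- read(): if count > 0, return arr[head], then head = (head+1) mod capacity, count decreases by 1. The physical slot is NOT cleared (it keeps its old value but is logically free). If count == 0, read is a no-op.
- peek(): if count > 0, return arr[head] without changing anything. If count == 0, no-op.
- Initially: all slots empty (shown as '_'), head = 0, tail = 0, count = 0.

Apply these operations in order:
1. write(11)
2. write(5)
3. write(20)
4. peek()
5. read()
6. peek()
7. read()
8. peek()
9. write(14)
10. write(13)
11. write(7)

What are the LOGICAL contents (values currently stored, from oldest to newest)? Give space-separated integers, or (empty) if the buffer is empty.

Answer: 14 13 7

Derivation:
After op 1 (write(11)): arr=[11 _ _] head=0 tail=1 count=1
After op 2 (write(5)): arr=[11 5 _] head=0 tail=2 count=2
After op 3 (write(20)): arr=[11 5 20] head=0 tail=0 count=3
After op 4 (peek()): arr=[11 5 20] head=0 tail=0 count=3
After op 5 (read()): arr=[11 5 20] head=1 tail=0 count=2
After op 6 (peek()): arr=[11 5 20] head=1 tail=0 count=2
After op 7 (read()): arr=[11 5 20] head=2 tail=0 count=1
After op 8 (peek()): arr=[11 5 20] head=2 tail=0 count=1
After op 9 (write(14)): arr=[14 5 20] head=2 tail=1 count=2
After op 10 (write(13)): arr=[14 13 20] head=2 tail=2 count=3
After op 11 (write(7)): arr=[14 13 7] head=0 tail=0 count=3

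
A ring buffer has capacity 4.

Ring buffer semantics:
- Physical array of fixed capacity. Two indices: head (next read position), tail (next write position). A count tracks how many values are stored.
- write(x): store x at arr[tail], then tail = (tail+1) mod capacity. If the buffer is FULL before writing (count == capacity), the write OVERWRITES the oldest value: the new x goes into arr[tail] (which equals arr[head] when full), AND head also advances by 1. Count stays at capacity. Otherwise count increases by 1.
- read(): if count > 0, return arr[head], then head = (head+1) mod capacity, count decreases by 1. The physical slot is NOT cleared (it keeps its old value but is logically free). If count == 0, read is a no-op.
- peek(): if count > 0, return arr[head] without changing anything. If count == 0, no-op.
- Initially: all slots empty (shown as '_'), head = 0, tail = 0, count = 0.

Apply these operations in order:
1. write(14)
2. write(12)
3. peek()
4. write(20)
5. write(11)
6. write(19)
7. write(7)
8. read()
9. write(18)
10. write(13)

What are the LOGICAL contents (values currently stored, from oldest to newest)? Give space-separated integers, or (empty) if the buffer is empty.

Answer: 19 7 18 13

Derivation:
After op 1 (write(14)): arr=[14 _ _ _] head=0 tail=1 count=1
After op 2 (write(12)): arr=[14 12 _ _] head=0 tail=2 count=2
After op 3 (peek()): arr=[14 12 _ _] head=0 tail=2 count=2
After op 4 (write(20)): arr=[14 12 20 _] head=0 tail=3 count=3
After op 5 (write(11)): arr=[14 12 20 11] head=0 tail=0 count=4
After op 6 (write(19)): arr=[19 12 20 11] head=1 tail=1 count=4
After op 7 (write(7)): arr=[19 7 20 11] head=2 tail=2 count=4
After op 8 (read()): arr=[19 7 20 11] head=3 tail=2 count=3
After op 9 (write(18)): arr=[19 7 18 11] head=3 tail=3 count=4
After op 10 (write(13)): arr=[19 7 18 13] head=0 tail=0 count=4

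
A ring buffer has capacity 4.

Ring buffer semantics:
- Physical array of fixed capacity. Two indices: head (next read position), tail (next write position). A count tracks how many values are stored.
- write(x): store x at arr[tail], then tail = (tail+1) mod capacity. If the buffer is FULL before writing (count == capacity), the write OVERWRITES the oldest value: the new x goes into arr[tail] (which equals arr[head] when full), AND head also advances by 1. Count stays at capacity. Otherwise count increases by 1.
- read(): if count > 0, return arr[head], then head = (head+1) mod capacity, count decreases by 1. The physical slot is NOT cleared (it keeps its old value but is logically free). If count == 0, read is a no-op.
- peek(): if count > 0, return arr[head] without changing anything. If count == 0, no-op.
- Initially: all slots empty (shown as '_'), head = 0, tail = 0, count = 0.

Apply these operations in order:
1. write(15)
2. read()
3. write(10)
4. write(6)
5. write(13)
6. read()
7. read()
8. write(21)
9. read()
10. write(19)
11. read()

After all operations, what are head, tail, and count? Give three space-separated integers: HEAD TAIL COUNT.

Answer: 1 2 1

Derivation:
After op 1 (write(15)): arr=[15 _ _ _] head=0 tail=1 count=1
After op 2 (read()): arr=[15 _ _ _] head=1 tail=1 count=0
After op 3 (write(10)): arr=[15 10 _ _] head=1 tail=2 count=1
After op 4 (write(6)): arr=[15 10 6 _] head=1 tail=3 count=2
After op 5 (write(13)): arr=[15 10 6 13] head=1 tail=0 count=3
After op 6 (read()): arr=[15 10 6 13] head=2 tail=0 count=2
After op 7 (read()): arr=[15 10 6 13] head=3 tail=0 count=1
After op 8 (write(21)): arr=[21 10 6 13] head=3 tail=1 count=2
After op 9 (read()): arr=[21 10 6 13] head=0 tail=1 count=1
After op 10 (write(19)): arr=[21 19 6 13] head=0 tail=2 count=2
After op 11 (read()): arr=[21 19 6 13] head=1 tail=2 count=1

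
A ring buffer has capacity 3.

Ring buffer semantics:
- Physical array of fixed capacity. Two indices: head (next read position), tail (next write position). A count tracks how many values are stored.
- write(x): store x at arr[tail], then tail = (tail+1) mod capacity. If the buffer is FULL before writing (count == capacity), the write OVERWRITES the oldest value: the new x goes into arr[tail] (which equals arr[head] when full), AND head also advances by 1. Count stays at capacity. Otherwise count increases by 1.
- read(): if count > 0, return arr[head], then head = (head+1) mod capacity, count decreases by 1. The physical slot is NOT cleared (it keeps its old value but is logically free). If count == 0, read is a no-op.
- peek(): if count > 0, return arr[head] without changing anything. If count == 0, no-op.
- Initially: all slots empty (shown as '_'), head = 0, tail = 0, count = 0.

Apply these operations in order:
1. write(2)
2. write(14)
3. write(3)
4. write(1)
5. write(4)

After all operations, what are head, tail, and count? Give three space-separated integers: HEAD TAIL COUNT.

After op 1 (write(2)): arr=[2 _ _] head=0 tail=1 count=1
After op 2 (write(14)): arr=[2 14 _] head=0 tail=2 count=2
After op 3 (write(3)): arr=[2 14 3] head=0 tail=0 count=3
After op 4 (write(1)): arr=[1 14 3] head=1 tail=1 count=3
After op 5 (write(4)): arr=[1 4 3] head=2 tail=2 count=3

Answer: 2 2 3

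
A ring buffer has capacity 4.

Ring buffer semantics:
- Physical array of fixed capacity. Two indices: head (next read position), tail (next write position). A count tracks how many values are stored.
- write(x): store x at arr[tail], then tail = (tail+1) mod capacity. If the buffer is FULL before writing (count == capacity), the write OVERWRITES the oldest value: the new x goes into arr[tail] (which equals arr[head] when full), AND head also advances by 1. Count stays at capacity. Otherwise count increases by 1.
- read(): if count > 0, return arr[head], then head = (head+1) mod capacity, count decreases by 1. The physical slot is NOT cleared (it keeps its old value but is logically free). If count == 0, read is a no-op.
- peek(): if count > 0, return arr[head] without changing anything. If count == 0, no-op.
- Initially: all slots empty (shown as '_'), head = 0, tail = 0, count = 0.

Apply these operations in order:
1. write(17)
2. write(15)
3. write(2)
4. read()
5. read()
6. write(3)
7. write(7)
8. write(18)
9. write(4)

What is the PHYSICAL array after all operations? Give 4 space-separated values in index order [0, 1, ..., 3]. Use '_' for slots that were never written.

After op 1 (write(17)): arr=[17 _ _ _] head=0 tail=1 count=1
After op 2 (write(15)): arr=[17 15 _ _] head=0 tail=2 count=2
After op 3 (write(2)): arr=[17 15 2 _] head=0 tail=3 count=3
After op 4 (read()): arr=[17 15 2 _] head=1 tail=3 count=2
After op 5 (read()): arr=[17 15 2 _] head=2 tail=3 count=1
After op 6 (write(3)): arr=[17 15 2 3] head=2 tail=0 count=2
After op 7 (write(7)): arr=[7 15 2 3] head=2 tail=1 count=3
After op 8 (write(18)): arr=[7 18 2 3] head=2 tail=2 count=4
After op 9 (write(4)): arr=[7 18 4 3] head=3 tail=3 count=4

Answer: 7 18 4 3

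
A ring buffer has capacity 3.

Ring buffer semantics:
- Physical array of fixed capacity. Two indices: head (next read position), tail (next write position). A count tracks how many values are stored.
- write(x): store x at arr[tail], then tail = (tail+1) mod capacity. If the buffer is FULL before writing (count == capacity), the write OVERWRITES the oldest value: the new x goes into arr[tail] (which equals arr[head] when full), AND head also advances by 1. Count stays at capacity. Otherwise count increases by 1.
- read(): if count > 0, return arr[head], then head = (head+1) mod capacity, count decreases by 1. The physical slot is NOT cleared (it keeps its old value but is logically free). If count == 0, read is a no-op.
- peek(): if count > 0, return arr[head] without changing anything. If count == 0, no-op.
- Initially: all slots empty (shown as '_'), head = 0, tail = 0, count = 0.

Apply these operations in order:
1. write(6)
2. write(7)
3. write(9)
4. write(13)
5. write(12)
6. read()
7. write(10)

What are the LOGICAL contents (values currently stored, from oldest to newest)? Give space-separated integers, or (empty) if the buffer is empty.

Answer: 13 12 10

Derivation:
After op 1 (write(6)): arr=[6 _ _] head=0 tail=1 count=1
After op 2 (write(7)): arr=[6 7 _] head=0 tail=2 count=2
After op 3 (write(9)): arr=[6 7 9] head=0 tail=0 count=3
After op 4 (write(13)): arr=[13 7 9] head=1 tail=1 count=3
After op 5 (write(12)): arr=[13 12 9] head=2 tail=2 count=3
After op 6 (read()): arr=[13 12 9] head=0 tail=2 count=2
After op 7 (write(10)): arr=[13 12 10] head=0 tail=0 count=3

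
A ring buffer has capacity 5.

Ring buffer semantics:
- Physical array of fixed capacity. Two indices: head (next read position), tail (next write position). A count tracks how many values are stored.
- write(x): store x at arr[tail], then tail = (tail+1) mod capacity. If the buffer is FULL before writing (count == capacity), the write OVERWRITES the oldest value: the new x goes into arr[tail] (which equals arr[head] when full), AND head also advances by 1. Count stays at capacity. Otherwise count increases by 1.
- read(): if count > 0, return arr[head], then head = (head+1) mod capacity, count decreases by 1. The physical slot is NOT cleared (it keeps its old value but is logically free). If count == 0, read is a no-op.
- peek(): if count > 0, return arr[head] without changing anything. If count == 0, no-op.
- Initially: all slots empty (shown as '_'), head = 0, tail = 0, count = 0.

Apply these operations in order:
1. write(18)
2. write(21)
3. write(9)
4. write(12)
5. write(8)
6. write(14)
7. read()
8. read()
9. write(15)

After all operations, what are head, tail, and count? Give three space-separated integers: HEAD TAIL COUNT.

Answer: 3 2 4

Derivation:
After op 1 (write(18)): arr=[18 _ _ _ _] head=0 tail=1 count=1
After op 2 (write(21)): arr=[18 21 _ _ _] head=0 tail=2 count=2
After op 3 (write(9)): arr=[18 21 9 _ _] head=0 tail=3 count=3
After op 4 (write(12)): arr=[18 21 9 12 _] head=0 tail=4 count=4
After op 5 (write(8)): arr=[18 21 9 12 8] head=0 tail=0 count=5
After op 6 (write(14)): arr=[14 21 9 12 8] head=1 tail=1 count=5
After op 7 (read()): arr=[14 21 9 12 8] head=2 tail=1 count=4
After op 8 (read()): arr=[14 21 9 12 8] head=3 tail=1 count=3
After op 9 (write(15)): arr=[14 15 9 12 8] head=3 tail=2 count=4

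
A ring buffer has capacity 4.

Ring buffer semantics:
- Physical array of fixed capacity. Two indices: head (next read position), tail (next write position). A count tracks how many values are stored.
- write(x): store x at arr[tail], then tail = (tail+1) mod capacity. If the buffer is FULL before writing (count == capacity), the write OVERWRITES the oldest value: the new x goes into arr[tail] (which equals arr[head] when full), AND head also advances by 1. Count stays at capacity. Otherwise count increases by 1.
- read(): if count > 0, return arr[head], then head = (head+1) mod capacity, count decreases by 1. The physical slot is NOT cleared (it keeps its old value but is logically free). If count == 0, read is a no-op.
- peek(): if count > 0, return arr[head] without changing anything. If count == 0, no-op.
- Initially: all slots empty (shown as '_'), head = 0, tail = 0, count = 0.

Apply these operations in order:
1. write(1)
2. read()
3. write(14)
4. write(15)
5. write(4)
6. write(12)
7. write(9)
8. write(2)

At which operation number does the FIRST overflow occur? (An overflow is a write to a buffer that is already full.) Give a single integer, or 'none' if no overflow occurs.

After op 1 (write(1)): arr=[1 _ _ _] head=0 tail=1 count=1
After op 2 (read()): arr=[1 _ _ _] head=1 tail=1 count=0
After op 3 (write(14)): arr=[1 14 _ _] head=1 tail=2 count=1
After op 4 (write(15)): arr=[1 14 15 _] head=1 tail=3 count=2
After op 5 (write(4)): arr=[1 14 15 4] head=1 tail=0 count=3
After op 6 (write(12)): arr=[12 14 15 4] head=1 tail=1 count=4
After op 7 (write(9)): arr=[12 9 15 4] head=2 tail=2 count=4
After op 8 (write(2)): arr=[12 9 2 4] head=3 tail=3 count=4

Answer: 7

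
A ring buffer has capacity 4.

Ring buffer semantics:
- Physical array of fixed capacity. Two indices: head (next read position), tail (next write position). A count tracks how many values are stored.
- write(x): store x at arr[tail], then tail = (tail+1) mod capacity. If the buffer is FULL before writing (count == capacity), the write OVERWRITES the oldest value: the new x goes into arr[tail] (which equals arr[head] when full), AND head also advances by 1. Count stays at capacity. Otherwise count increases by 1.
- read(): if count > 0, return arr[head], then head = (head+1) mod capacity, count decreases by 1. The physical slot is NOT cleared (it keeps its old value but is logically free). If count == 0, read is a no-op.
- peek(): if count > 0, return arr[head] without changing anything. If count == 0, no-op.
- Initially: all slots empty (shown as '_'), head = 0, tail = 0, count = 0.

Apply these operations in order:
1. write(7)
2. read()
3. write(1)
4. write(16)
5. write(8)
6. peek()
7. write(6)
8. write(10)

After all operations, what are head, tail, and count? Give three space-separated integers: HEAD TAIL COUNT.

Answer: 2 2 4

Derivation:
After op 1 (write(7)): arr=[7 _ _ _] head=0 tail=1 count=1
After op 2 (read()): arr=[7 _ _ _] head=1 tail=1 count=0
After op 3 (write(1)): arr=[7 1 _ _] head=1 tail=2 count=1
After op 4 (write(16)): arr=[7 1 16 _] head=1 tail=3 count=2
After op 5 (write(8)): arr=[7 1 16 8] head=1 tail=0 count=3
After op 6 (peek()): arr=[7 1 16 8] head=1 tail=0 count=3
After op 7 (write(6)): arr=[6 1 16 8] head=1 tail=1 count=4
After op 8 (write(10)): arr=[6 10 16 8] head=2 tail=2 count=4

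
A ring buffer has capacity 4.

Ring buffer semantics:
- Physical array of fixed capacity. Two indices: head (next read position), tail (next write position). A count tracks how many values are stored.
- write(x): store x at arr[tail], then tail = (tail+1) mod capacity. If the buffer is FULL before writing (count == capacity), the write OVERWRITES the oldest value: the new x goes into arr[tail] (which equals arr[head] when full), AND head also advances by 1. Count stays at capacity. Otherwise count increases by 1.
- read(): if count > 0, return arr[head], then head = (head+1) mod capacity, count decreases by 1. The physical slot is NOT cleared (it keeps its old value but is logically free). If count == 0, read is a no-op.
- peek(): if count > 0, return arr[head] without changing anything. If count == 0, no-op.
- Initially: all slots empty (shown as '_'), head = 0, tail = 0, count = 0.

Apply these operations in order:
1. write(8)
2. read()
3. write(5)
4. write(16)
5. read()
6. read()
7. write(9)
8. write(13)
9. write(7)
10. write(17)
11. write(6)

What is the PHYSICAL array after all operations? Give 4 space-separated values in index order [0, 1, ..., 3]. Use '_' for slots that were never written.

After op 1 (write(8)): arr=[8 _ _ _] head=0 tail=1 count=1
After op 2 (read()): arr=[8 _ _ _] head=1 tail=1 count=0
After op 3 (write(5)): arr=[8 5 _ _] head=1 tail=2 count=1
After op 4 (write(16)): arr=[8 5 16 _] head=1 tail=3 count=2
After op 5 (read()): arr=[8 5 16 _] head=2 tail=3 count=1
After op 6 (read()): arr=[8 5 16 _] head=3 tail=3 count=0
After op 7 (write(9)): arr=[8 5 16 9] head=3 tail=0 count=1
After op 8 (write(13)): arr=[13 5 16 9] head=3 tail=1 count=2
After op 9 (write(7)): arr=[13 7 16 9] head=3 tail=2 count=3
After op 10 (write(17)): arr=[13 7 17 9] head=3 tail=3 count=4
After op 11 (write(6)): arr=[13 7 17 6] head=0 tail=0 count=4

Answer: 13 7 17 6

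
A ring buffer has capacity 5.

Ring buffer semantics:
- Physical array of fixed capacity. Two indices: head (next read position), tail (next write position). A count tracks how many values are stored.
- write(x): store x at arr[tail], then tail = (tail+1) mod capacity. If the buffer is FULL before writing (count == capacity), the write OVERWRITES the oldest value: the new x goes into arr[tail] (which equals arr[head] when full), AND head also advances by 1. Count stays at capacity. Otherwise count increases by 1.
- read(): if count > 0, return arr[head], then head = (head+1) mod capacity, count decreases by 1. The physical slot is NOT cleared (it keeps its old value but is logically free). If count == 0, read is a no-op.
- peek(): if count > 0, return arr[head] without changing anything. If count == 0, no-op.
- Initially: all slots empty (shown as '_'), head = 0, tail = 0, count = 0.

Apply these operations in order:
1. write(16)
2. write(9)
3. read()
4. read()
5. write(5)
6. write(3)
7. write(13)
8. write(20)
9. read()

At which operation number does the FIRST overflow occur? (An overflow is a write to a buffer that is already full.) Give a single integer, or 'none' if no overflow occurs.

After op 1 (write(16)): arr=[16 _ _ _ _] head=0 tail=1 count=1
After op 2 (write(9)): arr=[16 9 _ _ _] head=0 tail=2 count=2
After op 3 (read()): arr=[16 9 _ _ _] head=1 tail=2 count=1
After op 4 (read()): arr=[16 9 _ _ _] head=2 tail=2 count=0
After op 5 (write(5)): arr=[16 9 5 _ _] head=2 tail=3 count=1
After op 6 (write(3)): arr=[16 9 5 3 _] head=2 tail=4 count=2
After op 7 (write(13)): arr=[16 9 5 3 13] head=2 tail=0 count=3
After op 8 (write(20)): arr=[20 9 5 3 13] head=2 tail=1 count=4
After op 9 (read()): arr=[20 9 5 3 13] head=3 tail=1 count=3

Answer: none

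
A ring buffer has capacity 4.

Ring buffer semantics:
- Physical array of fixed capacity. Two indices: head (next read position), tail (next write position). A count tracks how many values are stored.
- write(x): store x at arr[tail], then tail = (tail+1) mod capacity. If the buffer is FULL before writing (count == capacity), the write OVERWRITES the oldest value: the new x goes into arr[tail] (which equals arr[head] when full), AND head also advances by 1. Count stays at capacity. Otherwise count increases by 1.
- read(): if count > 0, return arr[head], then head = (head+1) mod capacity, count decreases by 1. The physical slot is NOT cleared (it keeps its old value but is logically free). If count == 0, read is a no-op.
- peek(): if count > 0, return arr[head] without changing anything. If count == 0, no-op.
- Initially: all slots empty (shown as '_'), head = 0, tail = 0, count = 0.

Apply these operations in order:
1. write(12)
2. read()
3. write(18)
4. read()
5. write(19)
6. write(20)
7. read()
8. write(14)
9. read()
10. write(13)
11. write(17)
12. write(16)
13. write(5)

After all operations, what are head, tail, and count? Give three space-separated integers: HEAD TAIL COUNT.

After op 1 (write(12)): arr=[12 _ _ _] head=0 tail=1 count=1
After op 2 (read()): arr=[12 _ _ _] head=1 tail=1 count=0
After op 3 (write(18)): arr=[12 18 _ _] head=1 tail=2 count=1
After op 4 (read()): arr=[12 18 _ _] head=2 tail=2 count=0
After op 5 (write(19)): arr=[12 18 19 _] head=2 tail=3 count=1
After op 6 (write(20)): arr=[12 18 19 20] head=2 tail=0 count=2
After op 7 (read()): arr=[12 18 19 20] head=3 tail=0 count=1
After op 8 (write(14)): arr=[14 18 19 20] head=3 tail=1 count=2
After op 9 (read()): arr=[14 18 19 20] head=0 tail=1 count=1
After op 10 (write(13)): arr=[14 13 19 20] head=0 tail=2 count=2
After op 11 (write(17)): arr=[14 13 17 20] head=0 tail=3 count=3
After op 12 (write(16)): arr=[14 13 17 16] head=0 tail=0 count=4
After op 13 (write(5)): arr=[5 13 17 16] head=1 tail=1 count=4

Answer: 1 1 4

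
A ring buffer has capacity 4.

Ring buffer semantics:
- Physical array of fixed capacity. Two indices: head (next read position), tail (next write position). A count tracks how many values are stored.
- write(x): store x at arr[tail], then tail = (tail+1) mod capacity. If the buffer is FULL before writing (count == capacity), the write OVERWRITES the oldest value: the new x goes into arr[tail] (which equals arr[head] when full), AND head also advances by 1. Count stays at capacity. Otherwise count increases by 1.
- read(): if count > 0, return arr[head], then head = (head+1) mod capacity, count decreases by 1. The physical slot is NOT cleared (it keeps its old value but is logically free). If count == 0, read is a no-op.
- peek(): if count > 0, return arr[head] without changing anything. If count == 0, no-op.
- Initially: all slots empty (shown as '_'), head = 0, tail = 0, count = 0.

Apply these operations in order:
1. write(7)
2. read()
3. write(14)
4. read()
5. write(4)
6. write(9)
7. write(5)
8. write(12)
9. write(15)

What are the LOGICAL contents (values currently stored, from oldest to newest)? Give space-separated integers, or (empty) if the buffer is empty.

After op 1 (write(7)): arr=[7 _ _ _] head=0 tail=1 count=1
After op 2 (read()): arr=[7 _ _ _] head=1 tail=1 count=0
After op 3 (write(14)): arr=[7 14 _ _] head=1 tail=2 count=1
After op 4 (read()): arr=[7 14 _ _] head=2 tail=2 count=0
After op 5 (write(4)): arr=[7 14 4 _] head=2 tail=3 count=1
After op 6 (write(9)): arr=[7 14 4 9] head=2 tail=0 count=2
After op 7 (write(5)): arr=[5 14 4 9] head=2 tail=1 count=3
After op 8 (write(12)): arr=[5 12 4 9] head=2 tail=2 count=4
After op 9 (write(15)): arr=[5 12 15 9] head=3 tail=3 count=4

Answer: 9 5 12 15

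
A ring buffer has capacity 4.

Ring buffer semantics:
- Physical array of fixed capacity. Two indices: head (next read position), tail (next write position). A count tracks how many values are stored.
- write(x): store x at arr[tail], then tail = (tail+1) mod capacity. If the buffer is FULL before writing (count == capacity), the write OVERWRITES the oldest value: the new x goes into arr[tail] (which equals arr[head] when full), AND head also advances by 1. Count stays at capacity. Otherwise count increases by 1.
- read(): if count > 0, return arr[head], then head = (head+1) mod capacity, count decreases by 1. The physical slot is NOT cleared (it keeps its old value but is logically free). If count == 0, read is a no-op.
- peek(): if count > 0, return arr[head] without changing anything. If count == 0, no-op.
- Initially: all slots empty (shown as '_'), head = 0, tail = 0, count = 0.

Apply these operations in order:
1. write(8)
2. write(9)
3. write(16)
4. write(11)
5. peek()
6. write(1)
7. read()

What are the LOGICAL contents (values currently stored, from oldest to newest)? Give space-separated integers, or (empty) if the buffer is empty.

After op 1 (write(8)): arr=[8 _ _ _] head=0 tail=1 count=1
After op 2 (write(9)): arr=[8 9 _ _] head=0 tail=2 count=2
After op 3 (write(16)): arr=[8 9 16 _] head=0 tail=3 count=3
After op 4 (write(11)): arr=[8 9 16 11] head=0 tail=0 count=4
After op 5 (peek()): arr=[8 9 16 11] head=0 tail=0 count=4
After op 6 (write(1)): arr=[1 9 16 11] head=1 tail=1 count=4
After op 7 (read()): arr=[1 9 16 11] head=2 tail=1 count=3

Answer: 16 11 1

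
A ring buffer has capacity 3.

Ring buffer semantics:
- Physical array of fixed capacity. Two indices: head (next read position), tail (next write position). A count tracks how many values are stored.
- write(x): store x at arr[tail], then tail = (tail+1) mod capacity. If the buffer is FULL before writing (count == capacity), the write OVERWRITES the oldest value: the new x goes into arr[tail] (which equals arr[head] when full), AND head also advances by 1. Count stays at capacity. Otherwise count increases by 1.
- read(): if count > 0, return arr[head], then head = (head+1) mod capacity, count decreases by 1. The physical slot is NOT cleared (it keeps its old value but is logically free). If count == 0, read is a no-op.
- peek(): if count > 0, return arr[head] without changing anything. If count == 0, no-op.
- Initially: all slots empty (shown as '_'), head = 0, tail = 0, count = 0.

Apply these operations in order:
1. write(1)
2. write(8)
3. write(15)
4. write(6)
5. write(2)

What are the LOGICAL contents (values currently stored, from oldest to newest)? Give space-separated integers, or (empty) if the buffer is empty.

After op 1 (write(1)): arr=[1 _ _] head=0 tail=1 count=1
After op 2 (write(8)): arr=[1 8 _] head=0 tail=2 count=2
After op 3 (write(15)): arr=[1 8 15] head=0 tail=0 count=3
After op 4 (write(6)): arr=[6 8 15] head=1 tail=1 count=3
After op 5 (write(2)): arr=[6 2 15] head=2 tail=2 count=3

Answer: 15 6 2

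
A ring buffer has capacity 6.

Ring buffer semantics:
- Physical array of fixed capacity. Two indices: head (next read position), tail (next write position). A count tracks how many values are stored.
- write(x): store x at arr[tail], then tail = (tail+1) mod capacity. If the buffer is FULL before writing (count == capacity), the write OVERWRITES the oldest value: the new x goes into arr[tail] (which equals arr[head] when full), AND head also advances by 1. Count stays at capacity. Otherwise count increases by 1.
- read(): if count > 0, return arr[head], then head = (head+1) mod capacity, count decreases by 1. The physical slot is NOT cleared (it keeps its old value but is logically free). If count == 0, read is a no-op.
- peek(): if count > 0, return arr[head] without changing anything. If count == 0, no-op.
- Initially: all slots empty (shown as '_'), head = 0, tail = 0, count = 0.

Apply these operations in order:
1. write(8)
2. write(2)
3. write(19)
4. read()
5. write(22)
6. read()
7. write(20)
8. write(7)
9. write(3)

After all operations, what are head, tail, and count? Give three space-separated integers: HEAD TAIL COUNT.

After op 1 (write(8)): arr=[8 _ _ _ _ _] head=0 tail=1 count=1
After op 2 (write(2)): arr=[8 2 _ _ _ _] head=0 tail=2 count=2
After op 3 (write(19)): arr=[8 2 19 _ _ _] head=0 tail=3 count=3
After op 4 (read()): arr=[8 2 19 _ _ _] head=1 tail=3 count=2
After op 5 (write(22)): arr=[8 2 19 22 _ _] head=1 tail=4 count=3
After op 6 (read()): arr=[8 2 19 22 _ _] head=2 tail=4 count=2
After op 7 (write(20)): arr=[8 2 19 22 20 _] head=2 tail=5 count=3
After op 8 (write(7)): arr=[8 2 19 22 20 7] head=2 tail=0 count=4
After op 9 (write(3)): arr=[3 2 19 22 20 7] head=2 tail=1 count=5

Answer: 2 1 5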